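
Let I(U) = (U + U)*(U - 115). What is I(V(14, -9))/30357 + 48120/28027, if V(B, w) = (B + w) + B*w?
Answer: 3061456864/850815639 ≈ 3.5983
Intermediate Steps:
V(B, w) = B + w + B*w
I(U) = 2*U*(-115 + U) (I(U) = (2*U)*(-115 + U) = 2*U*(-115 + U))
I(V(14, -9))/30357 + 48120/28027 = (2*(14 - 9 + 14*(-9))*(-115 + (14 - 9 + 14*(-9))))/30357 + 48120/28027 = (2*(14 - 9 - 126)*(-115 + (14 - 9 - 126)))*(1/30357) + 48120*(1/28027) = (2*(-121)*(-115 - 121))*(1/30357) + 48120/28027 = (2*(-121)*(-236))*(1/30357) + 48120/28027 = 57112*(1/30357) + 48120/28027 = 57112/30357 + 48120/28027 = 3061456864/850815639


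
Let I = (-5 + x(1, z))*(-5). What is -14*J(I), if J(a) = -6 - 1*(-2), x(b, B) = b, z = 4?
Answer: 56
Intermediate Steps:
I = 20 (I = (-5 + 1)*(-5) = -4*(-5) = 20)
J(a) = -4 (J(a) = -6 + 2 = -4)
-14*J(I) = -14*(-4) = 56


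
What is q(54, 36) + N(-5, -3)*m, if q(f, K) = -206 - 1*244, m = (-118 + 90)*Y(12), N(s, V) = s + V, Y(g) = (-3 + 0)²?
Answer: 1566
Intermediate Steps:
Y(g) = 9 (Y(g) = (-3)² = 9)
N(s, V) = V + s
m = -252 (m = (-118 + 90)*9 = -28*9 = -252)
q(f, K) = -450 (q(f, K) = -206 - 244 = -450)
q(54, 36) + N(-5, -3)*m = -450 + (-3 - 5)*(-252) = -450 - 8*(-252) = -450 + 2016 = 1566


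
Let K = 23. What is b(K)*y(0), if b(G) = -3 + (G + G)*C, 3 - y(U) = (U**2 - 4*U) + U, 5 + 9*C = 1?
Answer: -211/3 ≈ -70.333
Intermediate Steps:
C = -4/9 (C = -5/9 + (1/9)*1 = -5/9 + 1/9 = -4/9 ≈ -0.44444)
y(U) = 3 - U**2 + 3*U (y(U) = 3 - ((U**2 - 4*U) + U) = 3 - (U**2 - 3*U) = 3 + (-U**2 + 3*U) = 3 - U**2 + 3*U)
b(G) = -3 - 8*G/9 (b(G) = -3 + (G + G)*(-4/9) = -3 + (2*G)*(-4/9) = -3 - 8*G/9)
b(K)*y(0) = (-3 - 8/9*23)*(3 - 1*0**2 + 3*0) = (-3 - 184/9)*(3 - 1*0 + 0) = -211*(3 + 0 + 0)/9 = -211/9*3 = -211/3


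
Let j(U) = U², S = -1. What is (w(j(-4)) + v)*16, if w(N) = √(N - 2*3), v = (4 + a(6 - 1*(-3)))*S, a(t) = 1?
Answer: -80 + 16*√10 ≈ -29.404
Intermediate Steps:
v = -5 (v = (4 + 1)*(-1) = 5*(-1) = -5)
w(N) = √(-6 + N) (w(N) = √(N - 6) = √(-6 + N))
(w(j(-4)) + v)*16 = (√(-6 + (-4)²) - 5)*16 = (√(-6 + 16) - 5)*16 = (√10 - 5)*16 = (-5 + √10)*16 = -80 + 16*√10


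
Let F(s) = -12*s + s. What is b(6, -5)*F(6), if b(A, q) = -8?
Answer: 528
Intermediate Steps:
F(s) = -11*s
b(6, -5)*F(6) = -(-88)*6 = -8*(-66) = 528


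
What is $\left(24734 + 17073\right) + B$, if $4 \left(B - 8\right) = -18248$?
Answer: $37253$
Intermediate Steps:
$B = -4554$ ($B = 8 + \frac{1}{4} \left(-18248\right) = 8 - 4562 = -4554$)
$\left(24734 + 17073\right) + B = \left(24734 + 17073\right) - 4554 = 41807 - 4554 = 37253$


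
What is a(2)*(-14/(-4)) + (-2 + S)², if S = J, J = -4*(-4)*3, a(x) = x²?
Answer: 2130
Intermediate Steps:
J = 48 (J = 16*3 = 48)
S = 48
a(2)*(-14/(-4)) + (-2 + S)² = 2²*(-14/(-4)) + (-2 + 48)² = 4*(-14*(-¼)) + 46² = 4*(7/2) + 2116 = 14 + 2116 = 2130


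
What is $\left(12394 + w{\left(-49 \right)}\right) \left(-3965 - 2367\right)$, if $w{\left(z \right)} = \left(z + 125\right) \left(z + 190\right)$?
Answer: $-146332520$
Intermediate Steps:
$w{\left(z \right)} = \left(125 + z\right) \left(190 + z\right)$
$\left(12394 + w{\left(-49 \right)}\right) \left(-3965 - 2367\right) = \left(12394 + \left(23750 + \left(-49\right)^{2} + 315 \left(-49\right)\right)\right) \left(-3965 - 2367\right) = \left(12394 + \left(23750 + 2401 - 15435\right)\right) \left(-6332\right) = \left(12394 + 10716\right) \left(-6332\right) = 23110 \left(-6332\right) = -146332520$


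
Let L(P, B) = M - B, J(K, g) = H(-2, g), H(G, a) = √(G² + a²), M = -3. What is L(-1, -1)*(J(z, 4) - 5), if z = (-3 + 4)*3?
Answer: 10 - 4*√5 ≈ 1.0557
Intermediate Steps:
z = 3 (z = 1*3 = 3)
J(K, g) = √(4 + g²) (J(K, g) = √((-2)² + g²) = √(4 + g²))
L(P, B) = -3 - B
L(-1, -1)*(J(z, 4) - 5) = (-3 - 1*(-1))*(√(4 + 4²) - 5) = (-3 + 1)*(√(4 + 16) - 5) = -2*(√20 - 5) = -2*(2*√5 - 5) = -2*(-5 + 2*√5) = 10 - 4*√5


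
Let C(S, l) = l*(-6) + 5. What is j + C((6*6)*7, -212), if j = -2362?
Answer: -1085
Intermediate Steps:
C(S, l) = 5 - 6*l (C(S, l) = -6*l + 5 = 5 - 6*l)
j + C((6*6)*7, -212) = -2362 + (5 - 6*(-212)) = -2362 + (5 + 1272) = -2362 + 1277 = -1085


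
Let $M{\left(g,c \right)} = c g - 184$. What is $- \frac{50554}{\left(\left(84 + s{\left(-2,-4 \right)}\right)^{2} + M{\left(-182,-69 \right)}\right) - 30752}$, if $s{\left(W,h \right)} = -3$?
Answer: $\frac{50554}{11817} \approx 4.2781$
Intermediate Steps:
$M{\left(g,c \right)} = -184 + c g$
$- \frac{50554}{\left(\left(84 + s{\left(-2,-4 \right)}\right)^{2} + M{\left(-182,-69 \right)}\right) - 30752} = - \frac{50554}{\left(\left(84 - 3\right)^{2} - -12374\right) - 30752} = - \frac{50554}{\left(81^{2} + \left(-184 + 12558\right)\right) - 30752} = - \frac{50554}{\left(6561 + 12374\right) - 30752} = - \frac{50554}{18935 - 30752} = - \frac{50554}{-11817} = \left(-50554\right) \left(- \frac{1}{11817}\right) = \frac{50554}{11817}$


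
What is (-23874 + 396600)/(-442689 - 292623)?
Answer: -62121/122552 ≈ -0.50690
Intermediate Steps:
(-23874 + 396600)/(-442689 - 292623) = 372726/(-735312) = 372726*(-1/735312) = -62121/122552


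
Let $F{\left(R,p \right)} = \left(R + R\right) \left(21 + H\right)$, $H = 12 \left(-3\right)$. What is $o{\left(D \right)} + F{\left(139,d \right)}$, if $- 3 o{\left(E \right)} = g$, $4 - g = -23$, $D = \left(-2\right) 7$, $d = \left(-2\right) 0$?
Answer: $-4179$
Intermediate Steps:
$H = -36$
$d = 0$
$D = -14$
$g = 27$ ($g = 4 - -23 = 4 + 23 = 27$)
$o{\left(E \right)} = -9$ ($o{\left(E \right)} = \left(- \frac{1}{3}\right) 27 = -9$)
$F{\left(R,p \right)} = - 30 R$ ($F{\left(R,p \right)} = \left(R + R\right) \left(21 - 36\right) = 2 R \left(-15\right) = - 30 R$)
$o{\left(D \right)} + F{\left(139,d \right)} = -9 - 4170 = -4179$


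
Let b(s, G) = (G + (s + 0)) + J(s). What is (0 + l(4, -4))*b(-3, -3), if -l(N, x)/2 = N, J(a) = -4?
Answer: 80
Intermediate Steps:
b(s, G) = -4 + G + s (b(s, G) = (G + (s + 0)) - 4 = (G + s) - 4 = -4 + G + s)
l(N, x) = -2*N
(0 + l(4, -4))*b(-3, -3) = (0 - 2*4)*(-4 - 3 - 3) = (0 - 8)*(-10) = -8*(-10) = 80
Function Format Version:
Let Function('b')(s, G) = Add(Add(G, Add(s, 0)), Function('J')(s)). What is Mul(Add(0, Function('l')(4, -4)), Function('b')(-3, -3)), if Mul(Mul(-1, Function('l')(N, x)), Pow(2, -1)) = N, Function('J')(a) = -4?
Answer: 80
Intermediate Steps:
Function('b')(s, G) = Add(-4, G, s) (Function('b')(s, G) = Add(Add(G, Add(s, 0)), -4) = Add(Add(G, s), -4) = Add(-4, G, s))
Function('l')(N, x) = Mul(-2, N)
Mul(Add(0, Function('l')(4, -4)), Function('b')(-3, -3)) = Mul(Add(0, Mul(-2, 4)), Add(-4, -3, -3)) = Mul(Add(0, -8), -10) = Mul(-8, -10) = 80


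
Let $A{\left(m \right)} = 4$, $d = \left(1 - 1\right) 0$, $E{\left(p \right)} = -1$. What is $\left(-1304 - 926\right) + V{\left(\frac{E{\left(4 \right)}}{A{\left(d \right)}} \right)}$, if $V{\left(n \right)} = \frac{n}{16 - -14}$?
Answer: $- \frac{267601}{120} \approx -2230.0$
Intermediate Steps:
$d = 0$ ($d = 0 \cdot 0 = 0$)
$V{\left(n \right)} = \frac{n}{30}$ ($V{\left(n \right)} = \frac{n}{16 + 14} = \frac{n}{30}$)
$\left(-1304 - 926\right) + V{\left(\frac{E{\left(4 \right)}}{A{\left(d \right)}} \right)} = \left(-1304 - 926\right) + \frac{\left(-1\right) \frac{1}{4}}{30} = -2230 + \frac{\left(-1\right) \frac{1}{4}}{30} = -2230 + \frac{1}{30} \left(- \frac{1}{4}\right) = -2230 - \frac{1}{120} = - \frac{267601}{120}$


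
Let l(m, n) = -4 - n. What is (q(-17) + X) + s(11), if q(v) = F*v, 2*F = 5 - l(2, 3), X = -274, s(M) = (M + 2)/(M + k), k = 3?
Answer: -5251/14 ≈ -375.07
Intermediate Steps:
s(M) = (2 + M)/(3 + M) (s(M) = (M + 2)/(M + 3) = (2 + M)/(3 + M))
F = 6 (F = (5 - (-4 - 1*3))/2 = (5 - (-4 - 3))/2 = (5 - 1*(-7))/2 = (5 + 7)/2 = (½)*12 = 6)
q(v) = 6*v
(q(-17) + X) + s(11) = (6*(-17) - 274) + (2 + 11)/(3 + 11) = (-102 - 274) + 13/14 = -376 + (1/14)*13 = -376 + 13/14 = -5251/14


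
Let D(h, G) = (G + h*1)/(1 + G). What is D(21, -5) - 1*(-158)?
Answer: 154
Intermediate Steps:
D(h, G) = (G + h)/(1 + G)
D(21, -5) - 1*(-158) = (-5 + 21)/(1 - 5) - 1*(-158) = 16/(-4) + 158 = -¼*16 + 158 = -4 + 158 = 154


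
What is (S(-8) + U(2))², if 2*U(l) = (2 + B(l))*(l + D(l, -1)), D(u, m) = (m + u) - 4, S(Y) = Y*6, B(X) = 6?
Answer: 2704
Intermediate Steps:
S(Y) = 6*Y
D(u, m) = -4 + m + u
U(l) = -20 + 8*l (U(l) = ((2 + 6)*(l + (-4 - 1 + l)))/2 = (8*(l + (-5 + l)))/2 = (8*(-5 + 2*l))/2 = (-40 + 16*l)/2 = -20 + 8*l)
(S(-8) + U(2))² = (6*(-8) + (-20 + 8*2))² = (-48 + (-20 + 16))² = (-48 - 4)² = (-52)² = 2704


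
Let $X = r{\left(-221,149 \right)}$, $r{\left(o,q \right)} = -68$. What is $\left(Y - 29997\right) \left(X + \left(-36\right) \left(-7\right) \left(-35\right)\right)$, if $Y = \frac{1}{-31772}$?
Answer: $\frac{2117709730070}{7943} \approx 2.6661 \cdot 10^{8}$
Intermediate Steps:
$X = -68$
$Y = - \frac{1}{31772} \approx -3.1474 \cdot 10^{-5}$
$\left(Y - 29997\right) \left(X + \left(-36\right) \left(-7\right) \left(-35\right)\right) = \left(- \frac{1}{31772} - 29997\right) \left(-68 + \left(-36\right) \left(-7\right) \left(-35\right)\right) = - \frac{953064685 \left(-68 + 252 \left(-35\right)\right)}{31772} = - \frac{953064685 \left(-68 - 8820\right)}{31772} = \left(- \frac{953064685}{31772}\right) \left(-8888\right) = \frac{2117709730070}{7943}$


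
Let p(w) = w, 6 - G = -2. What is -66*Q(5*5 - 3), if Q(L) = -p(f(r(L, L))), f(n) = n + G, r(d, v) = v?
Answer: 1980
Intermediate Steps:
G = 8 (G = 6 - 1*(-2) = 6 + 2 = 8)
f(n) = 8 + n (f(n) = n + 8 = 8 + n)
Q(L) = -8 - L (Q(L) = -(8 + L) = -8 - L)
-66*Q(5*5 - 3) = -66*(-8 - (5*5 - 3)) = -66*(-8 - (25 - 3)) = -66*(-8 - 1*22) = -66*(-8 - 22) = -66*(-30) = 1980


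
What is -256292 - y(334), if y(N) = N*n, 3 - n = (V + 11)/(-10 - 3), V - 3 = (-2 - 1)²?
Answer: -3352504/13 ≈ -2.5789e+5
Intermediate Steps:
V = 12 (V = 3 + (-2 - 1)² = 3 + (-3)² = 3 + 9 = 12)
n = 62/13 (n = 3 - (12 + 11)/(-10 - 3) = 3 - 23/(-13) = 3 - 23*(-1)/13 = 3 - 1*(-23/13) = 3 + 23/13 = 62/13 ≈ 4.7692)
y(N) = 62*N/13 (y(N) = N*(62/13) = 62*N/13)
-256292 - y(334) = -256292 - 62*334/13 = -256292 - 1*20708/13 = -256292 - 20708/13 = -3352504/13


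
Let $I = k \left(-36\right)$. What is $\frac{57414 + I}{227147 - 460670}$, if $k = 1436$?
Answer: $- \frac{1906}{77841} \approx -0.024486$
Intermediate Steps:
$I = -51696$ ($I = 1436 \left(-36\right) = -51696$)
$\frac{57414 + I}{227147 - 460670} = \frac{57414 - 51696}{227147 - 460670} = \frac{5718}{-233523} = 5718 \left(- \frac{1}{233523}\right) = - \frac{1906}{77841}$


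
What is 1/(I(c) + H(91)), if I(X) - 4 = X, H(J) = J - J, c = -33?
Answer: -1/29 ≈ -0.034483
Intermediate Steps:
H(J) = 0
I(X) = 4 + X
1/(I(c) + H(91)) = 1/((4 - 33) + 0) = 1/(-29 + 0) = 1/(-29) = -1/29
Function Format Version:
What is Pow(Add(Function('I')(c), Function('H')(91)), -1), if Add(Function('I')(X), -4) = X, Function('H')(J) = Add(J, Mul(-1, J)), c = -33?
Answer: Rational(-1, 29) ≈ -0.034483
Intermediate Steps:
Function('H')(J) = 0
Function('I')(X) = Add(4, X)
Pow(Add(Function('I')(c), Function('H')(91)), -1) = Pow(Add(Add(4, -33), 0), -1) = Pow(Add(-29, 0), -1) = Pow(-29, -1) = Rational(-1, 29)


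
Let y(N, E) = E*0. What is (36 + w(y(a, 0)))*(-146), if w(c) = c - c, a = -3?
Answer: -5256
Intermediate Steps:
y(N, E) = 0
w(c) = 0
(36 + w(y(a, 0)))*(-146) = (36 + 0)*(-146) = 36*(-146) = -5256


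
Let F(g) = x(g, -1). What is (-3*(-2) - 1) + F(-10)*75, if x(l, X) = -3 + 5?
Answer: 155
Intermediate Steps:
x(l, X) = 2
F(g) = 2
(-3*(-2) - 1) + F(-10)*75 = (-3*(-2) - 1) + 2*75 = (6 - 1) + 150 = 5 + 150 = 155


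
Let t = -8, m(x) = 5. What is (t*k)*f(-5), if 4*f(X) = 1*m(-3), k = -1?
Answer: 10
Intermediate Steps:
f(X) = 5/4 (f(X) = (1*5)/4 = (¼)*5 = 5/4)
(t*k)*f(-5) = -8*(-1)*(5/4) = 8*(5/4) = 10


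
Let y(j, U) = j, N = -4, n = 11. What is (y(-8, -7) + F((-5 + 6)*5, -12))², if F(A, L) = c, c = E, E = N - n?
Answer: 529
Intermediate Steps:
E = -15 (E = -4 - 1*11 = -4 - 11 = -15)
c = -15
F(A, L) = -15
(y(-8, -7) + F((-5 + 6)*5, -12))² = (-8 - 15)² = (-23)² = 529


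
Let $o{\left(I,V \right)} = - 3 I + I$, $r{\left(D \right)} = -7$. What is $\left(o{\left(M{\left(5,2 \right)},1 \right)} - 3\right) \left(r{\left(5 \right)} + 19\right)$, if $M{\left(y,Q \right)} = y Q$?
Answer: $-276$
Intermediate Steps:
$M{\left(y,Q \right)} = Q y$
$o{\left(I,V \right)} = - 2 I$
$\left(o{\left(M{\left(5,2 \right)},1 \right)} - 3\right) \left(r{\left(5 \right)} + 19\right) = \left(- 2 \cdot 2 \cdot 5 - 3\right) \left(-7 + 19\right) = \left(\left(-2\right) 10 - 3\right) 12 = \left(-20 - 3\right) 12 = \left(-23\right) 12 = -276$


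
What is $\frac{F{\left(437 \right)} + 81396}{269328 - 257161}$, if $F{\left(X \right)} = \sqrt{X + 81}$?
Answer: $\frac{81396}{12167} + \frac{\sqrt{518}}{12167} \approx 6.6918$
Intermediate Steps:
$F{\left(X \right)} = \sqrt{81 + X}$
$\frac{F{\left(437 \right)} + 81396}{269328 - 257161} = \frac{\sqrt{81 + 437} + 81396}{269328 - 257161} = \frac{\sqrt{518} + 81396}{12167} = \left(81396 + \sqrt{518}\right) \frac{1}{12167} = \frac{81396}{12167} + \frac{\sqrt{518}}{12167}$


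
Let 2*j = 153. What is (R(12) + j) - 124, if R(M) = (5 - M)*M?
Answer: -263/2 ≈ -131.50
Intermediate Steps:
j = 153/2 (j = (½)*153 = 153/2 ≈ 76.500)
R(M) = M*(5 - M)
(R(12) + j) - 124 = (12*(5 - 1*12) + 153/2) - 124 = (12*(5 - 12) + 153/2) - 124 = (12*(-7) + 153/2) - 124 = (-84 + 153/2) - 124 = -15/2 - 124 = -263/2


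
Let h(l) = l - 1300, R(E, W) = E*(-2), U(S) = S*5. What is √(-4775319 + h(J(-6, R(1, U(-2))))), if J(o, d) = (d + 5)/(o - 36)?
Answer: I*√936217338/14 ≈ 2185.5*I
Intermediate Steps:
U(S) = 5*S
R(E, W) = -2*E
J(o, d) = (5 + d)/(-36 + o)
h(l) = -1300 + l
√(-4775319 + h(J(-6, R(1, U(-2))))) = √(-4775319 + (-1300 + (5 - 2*1)/(-36 - 6))) = √(-4775319 + (-1300 + (5 - 2)/(-42))) = √(-4775319 + (-1300 - 1/42*3)) = √(-4775319 + (-1300 - 1/14)) = √(-4775319 - 18201/14) = √(-66872667/14) = I*√936217338/14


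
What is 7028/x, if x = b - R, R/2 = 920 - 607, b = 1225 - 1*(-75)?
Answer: 3514/337 ≈ 10.427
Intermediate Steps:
b = 1300 (b = 1225 + 75 = 1300)
R = 626 (R = 2*(920 - 607) = 2*313 = 626)
x = 674 (x = 1300 - 1*626 = 1300 - 626 = 674)
7028/x = 7028/674 = 7028*(1/674) = 3514/337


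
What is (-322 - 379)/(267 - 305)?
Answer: 701/38 ≈ 18.447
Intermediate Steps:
(-322 - 379)/(267 - 305) = -701/(-38) = -701*(-1/38) = 701/38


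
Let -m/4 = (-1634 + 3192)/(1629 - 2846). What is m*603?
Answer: 3757896/1217 ≈ 3087.8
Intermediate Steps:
m = 6232/1217 (m = -4*(-1634 + 3192)/(1629 - 2846) = -6232/(-1217) = -6232*(-1)/1217 = -4*(-1558/1217) = 6232/1217 ≈ 5.1208)
m*603 = (6232/1217)*603 = 3757896/1217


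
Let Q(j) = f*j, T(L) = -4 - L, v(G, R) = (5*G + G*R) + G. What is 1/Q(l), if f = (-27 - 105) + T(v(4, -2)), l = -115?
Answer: 1/17480 ≈ 5.7208e-5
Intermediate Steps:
v(G, R) = 6*G + G*R
f = -152 (f = (-27 - 105) + (-4 - 4*(6 - 2)) = -132 + (-4 - 4*4) = -132 + (-4 - 1*16) = -132 + (-4 - 16) = -132 - 20 = -152)
Q(j) = -152*j
1/Q(l) = 1/(-152*(-115)) = 1/17480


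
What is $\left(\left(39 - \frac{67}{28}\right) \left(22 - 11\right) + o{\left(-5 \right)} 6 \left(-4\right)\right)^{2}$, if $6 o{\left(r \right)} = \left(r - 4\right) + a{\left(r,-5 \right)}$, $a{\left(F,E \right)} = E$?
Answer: $\frac{164942649}{784} \approx 2.1039 \cdot 10^{5}$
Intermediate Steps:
$o{\left(r \right)} = - \frac{3}{2} + \frac{r}{6}$ ($o{\left(r \right)} = \frac{\left(r - 4\right) - 5}{6} = \frac{\left(-4 + r\right) - 5}{6} = \frac{-9 + r}{6} = - \frac{3}{2} + \frac{r}{6}$)
$\left(\left(39 - \frac{67}{28}\right) \left(22 - 11\right) + o{\left(-5 \right)} 6 \left(-4\right)\right)^{2} = \left(\left(39 - \frac{67}{28}\right) \left(22 - 11\right) + \left(- \frac{3}{2} + \frac{1}{6} \left(-5\right)\right) 6 \left(-4\right)\right)^{2} = \left(\left(39 - \frac{67}{28}\right) 11 + \left(- \frac{3}{2} - \frac{5}{6}\right) 6 \left(-4\right)\right)^{2} = \left(\left(39 - \frac{67}{28}\right) 11 + \left(- \frac{7}{3}\right) 6 \left(-4\right)\right)^{2} = \left(\frac{1025}{28} \cdot 11 - -56\right)^{2} = \left(\frac{11275}{28} + 56\right)^{2} = \left(\frac{12843}{28}\right)^{2} = \frac{164942649}{784}$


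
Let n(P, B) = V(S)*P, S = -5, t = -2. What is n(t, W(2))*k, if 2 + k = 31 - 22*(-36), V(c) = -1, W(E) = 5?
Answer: 1642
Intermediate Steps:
n(P, B) = -P
k = 821 (k = -2 + (31 - 22*(-36)) = -2 + (31 + 792) = -2 + 823 = 821)
n(t, W(2))*k = -1*(-2)*821 = 2*821 = 1642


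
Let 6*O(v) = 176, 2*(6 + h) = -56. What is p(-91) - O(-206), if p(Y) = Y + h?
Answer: -463/3 ≈ -154.33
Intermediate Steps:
h = -34 (h = -6 + (1/2)*(-56) = -6 - 28 = -34)
p(Y) = -34 + Y (p(Y) = Y - 34 = -34 + Y)
O(v) = 88/3 (O(v) = (1/6)*176 = 88/3)
p(-91) - O(-206) = (-34 - 91) - 1*88/3 = -125 - 88/3 = -463/3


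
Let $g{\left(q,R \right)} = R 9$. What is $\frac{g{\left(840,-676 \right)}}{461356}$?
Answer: $- \frac{1521}{115339} \approx -0.013187$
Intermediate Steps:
$g{\left(q,R \right)} = 9 R$
$\frac{g{\left(840,-676 \right)}}{461356} = \frac{9 \left(-676\right)}{461356} = \left(-6084\right) \frac{1}{461356} = - \frac{1521}{115339}$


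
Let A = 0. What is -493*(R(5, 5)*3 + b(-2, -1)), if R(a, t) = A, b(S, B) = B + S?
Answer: 1479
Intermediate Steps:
R(a, t) = 0
-493*(R(5, 5)*3 + b(-2, -1)) = -493*(0*3 + (-1 - 2)) = -493*(0 - 3) = -493*(-3) = 1479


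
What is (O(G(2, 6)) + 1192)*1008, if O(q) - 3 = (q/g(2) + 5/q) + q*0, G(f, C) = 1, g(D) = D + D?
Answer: 1209852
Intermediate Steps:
g(D) = 2*D
O(q) = 3 + 5/q + q/4 (O(q) = 3 + ((q/((2*2)) + 5/q) + q*0) = 3 + ((q/4 + 5/q) + 0) = 3 + ((5/q + q/4) + 0) = 3 + (5/q + q/4) = 3 + 5/q + q/4)
(O(G(2, 6)) + 1192)*1008 = ((3 + 5/1 + (1/4)*1) + 1192)*1008 = ((3 + 5*1 + 1/4) + 1192)*1008 = ((3 + 5 + 1/4) + 1192)*1008 = (33/4 + 1192)*1008 = (4801/4)*1008 = 1209852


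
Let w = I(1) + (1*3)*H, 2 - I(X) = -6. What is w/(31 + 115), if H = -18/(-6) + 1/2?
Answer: 37/292 ≈ 0.12671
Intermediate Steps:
I(X) = 8 (I(X) = 2 - 1*(-6) = 2 + 6 = 8)
H = 7/2 (H = -18*(-⅙) + 1*(½) = 3 + ½ = 7/2 ≈ 3.5000)
w = 37/2 (w = 8 + (1*3)*(7/2) = 8 + 3*(7/2) = 8 + 21/2 = 37/2 ≈ 18.500)
w/(31 + 115) = (37/2)/(31 + 115) = (37/2)/146 = (1/146)*(37/2) = 37/292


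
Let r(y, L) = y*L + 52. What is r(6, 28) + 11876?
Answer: 12096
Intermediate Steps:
r(y, L) = 52 + L*y (r(y, L) = L*y + 52 = 52 + L*y)
r(6, 28) + 11876 = (52 + 28*6) + 11876 = (52 + 168) + 11876 = 220 + 11876 = 12096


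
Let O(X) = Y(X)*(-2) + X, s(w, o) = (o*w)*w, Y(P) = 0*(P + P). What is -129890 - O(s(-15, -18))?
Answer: -125840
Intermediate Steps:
Y(P) = 0 (Y(P) = 0*(2*P) = 0)
s(w, o) = o*w²
O(X) = X (O(X) = 0*(-2) + X = 0 + X = X)
-129890 - O(s(-15, -18)) = -129890 - (-18)*(-15)² = -129890 - (-18)*225 = -129890 - 1*(-4050) = -129890 + 4050 = -125840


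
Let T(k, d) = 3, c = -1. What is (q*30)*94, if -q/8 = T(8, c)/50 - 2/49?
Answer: -106032/245 ≈ -432.78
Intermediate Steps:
q = -188/1225 (q = -8*(3/50 - 2/49) = -8*47/2450 = -188/1225 ≈ -0.15347)
(q*30)*94 = -188/1225*30*94 = -1128/245*94 = -106032/245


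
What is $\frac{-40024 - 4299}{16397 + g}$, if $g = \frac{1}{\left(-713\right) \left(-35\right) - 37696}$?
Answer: $- \frac{564719343}{208914176} \approx -2.7031$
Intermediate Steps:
$g = - \frac{1}{12741}$ ($g = \frac{1}{24955 - 37696} = \frac{1}{-12741} = - \frac{1}{12741} \approx -7.8487 \cdot 10^{-5}$)
$\frac{-40024 - 4299}{16397 + g} = \frac{-40024 - 4299}{16397 - \frac{1}{12741}} = - \frac{44323}{\frac{208914176}{12741}} = \left(-44323\right) \frac{12741}{208914176} = - \frac{564719343}{208914176}$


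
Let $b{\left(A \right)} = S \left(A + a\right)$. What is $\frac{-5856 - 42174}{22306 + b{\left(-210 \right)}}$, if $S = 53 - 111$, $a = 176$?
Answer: $- \frac{24015}{12139} \approx -1.9783$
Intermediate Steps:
$S = -58$ ($S = 53 - 111 = -58$)
$b{\left(A \right)} = -10208 - 58 A$ ($b{\left(A \right)} = - 58 \left(A + 176\right) = - 58 \left(176 + A\right) = -10208 - 58 A$)
$\frac{-5856 - 42174}{22306 + b{\left(-210 \right)}} = \frac{-5856 - 42174}{22306 - -1972} = - \frac{48030}{22306 + \left(-10208 + 12180\right)} = - \frac{48030}{22306 + 1972} = - \frac{48030}{24278} = \left(-48030\right) \frac{1}{24278} = - \frac{24015}{12139}$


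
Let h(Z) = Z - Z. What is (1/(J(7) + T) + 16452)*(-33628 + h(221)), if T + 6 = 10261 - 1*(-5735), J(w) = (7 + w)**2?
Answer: -4477434915422/8093 ≈ -5.5325e+8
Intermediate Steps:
h(Z) = 0
T = 15990 (T = -6 + (10261 - 1*(-5735)) = -6 + (10261 + 5735) = -6 + 15996 = 15990)
(1/(J(7) + T) + 16452)*(-33628 + h(221)) = (1/((7 + 7)**2 + 15990) + 16452)*(-33628 + 0) = (1/(14**2 + 15990) + 16452)*(-33628) = (1/(196 + 15990) + 16452)*(-33628) = (1/16186 + 16452)*(-33628) = (266292073/16186)*(-33628) = -4477434915422/8093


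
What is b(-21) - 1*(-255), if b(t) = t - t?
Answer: 255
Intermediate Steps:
b(t) = 0
b(-21) - 1*(-255) = 0 - 1*(-255) = 0 + 255 = 255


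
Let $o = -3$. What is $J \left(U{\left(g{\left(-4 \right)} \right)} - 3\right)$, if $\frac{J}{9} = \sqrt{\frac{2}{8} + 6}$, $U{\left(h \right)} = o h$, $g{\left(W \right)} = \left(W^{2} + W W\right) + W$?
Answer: $- \frac{3915}{2} \approx -1957.5$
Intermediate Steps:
$g{\left(W \right)} = W + 2 W^{2}$ ($g{\left(W \right)} = \left(W^{2} + W^{2}\right) + W = 2 W^{2} + W = W + 2 W^{2}$)
$U{\left(h \right)} = - 3 h$
$J = \frac{45}{2}$ ($J = 9 \sqrt{\frac{2}{8} + 6} = 9 \sqrt{2 \cdot \frac{1}{8} + 6} = 9 \sqrt{\frac{1}{4} + 6} = 9 \sqrt{\frac{25}{4}} = 9 \cdot \frac{5}{2} = \frac{45}{2} \approx 22.5$)
$J \left(U{\left(g{\left(-4 \right)} \right)} - 3\right) = \frac{45 \left(- 3 \left(- 4 \left(1 + 2 \left(-4\right)\right)\right) - 3\right)}{2} = \frac{45 \left(- 3 \left(- 4 \left(1 - 8\right)\right) - 3\right)}{2} = \frac{45 \left(- 3 \left(\left(-4\right) \left(-7\right)\right) - 3\right)}{2} = \frac{45 \left(\left(-3\right) 28 - 3\right)}{2} = \frac{45 \left(-84 - 3\right)}{2} = \frac{45}{2} \left(-87\right) = - \frac{3915}{2}$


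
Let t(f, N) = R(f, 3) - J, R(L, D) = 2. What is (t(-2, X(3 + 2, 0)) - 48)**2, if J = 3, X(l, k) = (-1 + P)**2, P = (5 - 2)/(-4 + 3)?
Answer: 2401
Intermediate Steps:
P = -3 (P = 3/(-1) = 3*(-1) = -3)
X(l, k) = 16 (X(l, k) = (-1 - 3)**2 = (-4)**2 = 16)
t(f, N) = -1 (t(f, N) = 2 - 1*3 = 2 - 3 = -1)
(t(-2, X(3 + 2, 0)) - 48)**2 = (-1 - 48)**2 = (-49)**2 = 2401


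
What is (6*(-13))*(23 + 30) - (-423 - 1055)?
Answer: -2656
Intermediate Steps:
(6*(-13))*(23 + 30) - (-423 - 1055) = -78*53 - 1*(-1478) = -4134 + 1478 = -2656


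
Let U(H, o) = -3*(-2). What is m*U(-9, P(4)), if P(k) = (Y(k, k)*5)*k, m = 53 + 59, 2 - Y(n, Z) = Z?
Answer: 672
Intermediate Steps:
Y(n, Z) = 2 - Z
m = 112
P(k) = k*(10 - 5*k) (P(k) = ((2 - k)*5)*k = (10 - 5*k)*k = k*(10 - 5*k))
U(H, o) = 6
m*U(-9, P(4)) = 112*6 = 672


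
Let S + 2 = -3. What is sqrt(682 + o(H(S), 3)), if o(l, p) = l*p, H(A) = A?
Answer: sqrt(667) ≈ 25.826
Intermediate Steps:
S = -5 (S = -2 - 3 = -5)
sqrt(682 + o(H(S), 3)) = sqrt(682 - 5*3) = sqrt(682 - 15) = sqrt(667)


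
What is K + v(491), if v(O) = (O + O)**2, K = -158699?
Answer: 805625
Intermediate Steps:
v(O) = 4*O**2 (v(O) = (2*O)**2 = 4*O**2)
K + v(491) = -158699 + 4*491**2 = -158699 + 4*241081 = -158699 + 964324 = 805625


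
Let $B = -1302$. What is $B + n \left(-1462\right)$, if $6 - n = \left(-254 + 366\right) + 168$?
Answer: $399286$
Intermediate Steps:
$n = -274$ ($n = 6 - \left(\left(-254 + 366\right) + 168\right) = 6 - \left(112 + 168\right) = 6 - 280 = -274$)
$B + n \left(-1462\right) = -1302 - -400588 = -1302 + 400588 = 399286$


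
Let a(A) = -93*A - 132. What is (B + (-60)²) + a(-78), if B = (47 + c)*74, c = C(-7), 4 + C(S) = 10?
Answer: 14644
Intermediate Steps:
C(S) = 6 (C(S) = -4 + 10 = 6)
c = 6
B = 3922 (B = (47 + 6)*74 = 53*74 = 3922)
a(A) = -132 - 93*A
(B + (-60)²) + a(-78) = (3922 + (-60)²) + (-132 - 93*(-78)) = (3922 + 3600) + (-132 + 7254) = 7522 + 7122 = 14644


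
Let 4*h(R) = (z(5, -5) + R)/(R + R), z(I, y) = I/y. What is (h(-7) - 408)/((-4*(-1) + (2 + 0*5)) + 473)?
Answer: -2855/3353 ≈ -0.85148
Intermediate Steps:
h(R) = (-1 + R)/(8*R) (h(R) = ((5/(-5) + R)/(R + R))/4 = ((5*(-⅕) + R)/((2*R)))/4 = ((-1 + R)*(1/(2*R)))/4 = ((-1 + R)/(2*R))/4 = (-1 + R)/(8*R))
(h(-7) - 408)/((-4*(-1) + (2 + 0*5)) + 473) = ((⅛)*(-1 - 7)/(-7) - 408)/((-4*(-1) + (2 + 0*5)) + 473) = ((⅛)*(-⅐)*(-8) - 408)/((4 + (2 + 0)) + 473) = (⅐ - 408)/((4 + 2) + 473) = -2855/(7*(6 + 473)) = -2855/7/479 = -2855/7*1/479 = -2855/3353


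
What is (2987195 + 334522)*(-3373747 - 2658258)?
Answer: -20036613552585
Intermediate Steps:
(2987195 + 334522)*(-3373747 - 2658258) = 3321717*(-6032005) = -20036613552585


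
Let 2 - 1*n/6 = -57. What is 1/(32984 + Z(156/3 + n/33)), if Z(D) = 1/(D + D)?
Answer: 1380/45517931 ≈ 3.0318e-5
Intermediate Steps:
n = 354 (n = 12 - 6*(-57) = 12 + 342 = 354)
Z(D) = 1/(2*D)
1/(32984 + Z(156/3 + n/33)) = 1/(32984 + 1/(2*(156/3 + 354/33))) = 1/(32984 + 1/(2*(156*(⅓) + 354*(1/33)))) = 1/(32984 + 1/(2*(52 + 118/11))) = 1/(32984 + 1/(2*(690/11))) = 1/(32984 + (½)*(11/690)) = 1/(32984 + 11/1380) = 1/(45517931/1380) = 1380/45517931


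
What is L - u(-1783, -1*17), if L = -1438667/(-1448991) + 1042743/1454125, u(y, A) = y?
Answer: 3760408956404813/2107014037875 ≈ 1784.7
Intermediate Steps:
L = 3602926873688/2107014037875 (L = -1438667*(-1/1448991) + 1042743*(1/1454125) = 1438667/1448991 + 1042743/1454125 = 3602926873688/2107014037875 ≈ 1.7100)
L - u(-1783, -1*17) = 3602926873688/2107014037875 - 1*(-1783) = 3602926873688/2107014037875 + 1783 = 3760408956404813/2107014037875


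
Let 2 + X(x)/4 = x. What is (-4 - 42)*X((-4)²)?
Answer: -2576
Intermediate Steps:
X(x) = -8 + 4*x
(-4 - 42)*X((-4)²) = (-4 - 42)*(-8 + 4*(-4)²) = -46*(-8 + 4*16) = -46*(-8 + 64) = -46*56 = -2576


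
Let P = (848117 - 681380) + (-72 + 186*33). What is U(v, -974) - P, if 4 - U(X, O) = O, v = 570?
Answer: -171825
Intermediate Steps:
U(X, O) = 4 - O
P = 172803 (P = 166737 + (-72 + 6138) = 166737 + 6066 = 172803)
U(v, -974) - P = (4 - 1*(-974)) - 1*172803 = (4 + 974) - 172803 = 978 - 172803 = -171825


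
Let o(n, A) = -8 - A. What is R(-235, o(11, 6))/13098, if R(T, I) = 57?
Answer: 19/4366 ≈ 0.0043518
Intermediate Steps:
R(-235, o(11, 6))/13098 = 57/13098 = 57*(1/13098) = 19/4366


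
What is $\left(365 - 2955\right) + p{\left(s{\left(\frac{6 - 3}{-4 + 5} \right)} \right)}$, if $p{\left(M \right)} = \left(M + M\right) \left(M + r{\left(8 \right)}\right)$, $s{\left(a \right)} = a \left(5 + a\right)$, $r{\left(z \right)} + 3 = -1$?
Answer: $-1630$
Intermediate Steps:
$r{\left(z \right)} = -4$ ($r{\left(z \right)} = -3 - 1 = -4$)
$p{\left(M \right)} = 2 M \left(-4 + M\right)$ ($p{\left(M \right)} = \left(M + M\right) \left(M - 4\right) = 2 M \left(-4 + M\right)$)
$\left(365 - 2955\right) + p{\left(s{\left(\frac{6 - 3}{-4 + 5} \right)} \right)} = \left(365 - 2955\right) + 2 \frac{6 - 3}{-4 + 5} \left(5 + \frac{6 - 3}{-4 + 5}\right) \left(-4 + \frac{6 - 3}{-4 + 5} \left(5 + \frac{6 - 3}{-4 + 5}\right)\right) = -2590 + 2 \cdot \frac{3}{1} \left(5 + \frac{3}{1}\right) \left(-4 + \frac{3}{1} \left(5 + \frac{3}{1}\right)\right) = -2590 + 2 \cdot 3 \cdot 1 \left(5 + 3 \cdot 1\right) \left(-4 + 3 \cdot 1 \left(5 + 3 \cdot 1\right)\right) = -2590 + 2 \cdot 3 \left(5 + 3\right) \left(-4 + 3 \left(5 + 3\right)\right) = -2590 + 2 \cdot 3 \cdot 8 \left(-4 + 3 \cdot 8\right) = -2590 + 2 \cdot 24 \left(-4 + 24\right) = -2590 + 2 \cdot 24 \cdot 20 = -2590 + 960 = -1630$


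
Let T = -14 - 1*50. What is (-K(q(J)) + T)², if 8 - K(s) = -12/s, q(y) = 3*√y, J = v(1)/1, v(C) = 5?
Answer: 25936/5 + 576*√5/5 ≈ 5444.8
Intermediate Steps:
J = 5 (J = 5/1 = 5*1 = 5)
K(s) = 8 + 12/s (K(s) = 8 - (-12)/s = 8 + 12/s)
T = -64 (T = -14 - 50 = -64)
(-K(q(J)) + T)² = (-(8 + 12/((3*√5))) - 64)² = (-(8 + 12*(√5/15)) - 64)² = (-(8 + 4*√5/5) - 64)² = ((-8 - 4*√5/5) - 64)² = (-72 - 4*√5/5)²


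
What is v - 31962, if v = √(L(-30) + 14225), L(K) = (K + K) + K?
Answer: -31962 + √14135 ≈ -31843.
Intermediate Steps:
L(K) = 3*K (L(K) = 2*K + K = 3*K)
v = √14135 (v = √(3*(-30) + 14225) = √(-90 + 14225) = √14135 ≈ 118.89)
v - 31962 = √14135 - 31962 = -31962 + √14135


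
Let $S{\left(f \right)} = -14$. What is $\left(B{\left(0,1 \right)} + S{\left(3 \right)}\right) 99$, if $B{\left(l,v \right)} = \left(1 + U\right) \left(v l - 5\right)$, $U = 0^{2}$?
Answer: $-1881$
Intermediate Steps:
$U = 0$
$B{\left(l,v \right)} = -5 + l v$ ($B{\left(l,v \right)} = \left(1 + 0\right) \left(v l - 5\right) = 1 \left(l v - 5\right) = 1 \left(-5 + l v\right) = -5 + l v$)
$\left(B{\left(0,1 \right)} + S{\left(3 \right)}\right) 99 = \left(\left(-5 + 0 \cdot 1\right) - 14\right) 99 = \left(\left(-5 + 0\right) - 14\right) 99 = \left(-5 - 14\right) 99 = \left(-19\right) 99 = -1881$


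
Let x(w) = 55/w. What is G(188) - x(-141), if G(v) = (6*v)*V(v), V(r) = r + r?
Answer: 59802103/141 ≈ 4.2413e+5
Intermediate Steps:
V(r) = 2*r
G(v) = 12*v**2 (G(v) = (6*v)*(2*v) = 12*v**2)
G(188) - x(-141) = 12*188**2 - 55/(-141) = 12*35344 - 55*(-1)/141 = 424128 - 1*(-55/141) = 424128 + 55/141 = 59802103/141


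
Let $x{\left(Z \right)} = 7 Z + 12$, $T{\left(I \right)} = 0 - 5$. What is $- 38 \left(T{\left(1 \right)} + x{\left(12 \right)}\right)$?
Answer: $-3458$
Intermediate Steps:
$T{\left(I \right)} = -5$
$x{\left(Z \right)} = 12 + 7 Z$
$- 38 \left(T{\left(1 \right)} + x{\left(12 \right)}\right) = - 38 \left(-5 + \left(12 + 7 \cdot 12\right)\right) = - 38 \left(-5 + \left(12 + 84\right)\right) = - 38 \left(-5 + 96\right) = \left(-38\right) 91 = -3458$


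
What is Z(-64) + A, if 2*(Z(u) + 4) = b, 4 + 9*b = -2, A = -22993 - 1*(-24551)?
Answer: 4661/3 ≈ 1553.7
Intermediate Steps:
A = 1558 (A = -22993 + 24551 = 1558)
b = -⅔ (b = -4/9 + (⅑)*(-2) = -4/9 - 2/9 = -⅔ ≈ -0.66667)
Z(u) = -13/3 (Z(u) = -4 + (½)*(-⅔) = -4 - ⅓ = -13/3)
Z(-64) + A = -13/3 + 1558 = 4661/3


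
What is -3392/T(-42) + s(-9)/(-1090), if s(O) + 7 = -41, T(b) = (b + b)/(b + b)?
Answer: -1848616/545 ≈ -3392.0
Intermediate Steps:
T(b) = 1 (T(b) = (2*b)/((2*b)) = (2*b)*(1/(2*b)) = 1)
s(O) = -48 (s(O) = -7 - 41 = -48)
-3392/T(-42) + s(-9)/(-1090) = -3392/1 - 48/(-1090) = -3392*1 - 48*(-1/1090) = -3392 + 24/545 = -1848616/545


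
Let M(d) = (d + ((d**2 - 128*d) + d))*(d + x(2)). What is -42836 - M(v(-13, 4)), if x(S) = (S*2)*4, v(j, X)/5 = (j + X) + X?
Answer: -8861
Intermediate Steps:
v(j, X) = 5*j + 10*X (v(j, X) = 5*((j + X) + X) = 5*((X + j) + X) = 5*(j + 2*X) = 5*j + 10*X)
x(S) = 8*S (x(S) = (2*S)*4 = 8*S)
M(d) = (16 + d)*(d**2 - 126*d) (M(d) = (d + ((d**2 - 128*d) + d))*(d + 8*2) = (d + (d**2 - 127*d))*(d + 16) = (d**2 - 126*d)*(16 + d) = (16 + d)*(d**2 - 126*d))
-42836 - M(v(-13, 4)) = -42836 - (5*(-13) + 10*4)*(-2016 + (5*(-13) + 10*4)**2 - 110*(5*(-13) + 10*4)) = -42836 - (-65 + 40)*(-2016 + (-65 + 40)**2 - 110*(-65 + 40)) = -42836 - (-25)*(-2016 + (-25)**2 - 110*(-25)) = -42836 - (-25)*(-2016 + 625 + 2750) = -42836 - (-25)*1359 = -42836 - 1*(-33975) = -42836 + 33975 = -8861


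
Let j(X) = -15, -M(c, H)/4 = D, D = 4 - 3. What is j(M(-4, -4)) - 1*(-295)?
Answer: 280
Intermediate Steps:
D = 1
M(c, H) = -4 (M(c, H) = -4*1 = -4)
j(M(-4, -4)) - 1*(-295) = -15 - 1*(-295) = -15 + 295 = 280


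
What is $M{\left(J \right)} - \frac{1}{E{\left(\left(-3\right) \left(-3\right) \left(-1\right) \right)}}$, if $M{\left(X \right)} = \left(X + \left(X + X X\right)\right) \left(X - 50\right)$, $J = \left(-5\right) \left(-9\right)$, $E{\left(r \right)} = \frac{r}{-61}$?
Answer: $- \frac{95236}{9} \approx -10582.0$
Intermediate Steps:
$E{\left(r \right)} = - \frac{r}{61}$ ($E{\left(r \right)} = r \left(- \frac{1}{61}\right) = - \frac{r}{61}$)
$J = 45$
$M{\left(X \right)} = \left(-50 + X\right) \left(X^{2} + 2 X\right)$ ($M{\left(X \right)} = \left(X + \left(X + X^{2}\right)\right) \left(-50 + X\right) = \left(X^{2} + 2 X\right) \left(-50 + X\right) = \left(-50 + X\right) \left(X^{2} + 2 X\right)$)
$M{\left(J \right)} - \frac{1}{E{\left(\left(-3\right) \left(-3\right) \left(-1\right) \right)}} = 45 \left(-100 + 45^{2} - 2160\right) - \frac{1}{\left(- \frac{1}{61}\right) \left(-3\right) \left(-3\right) \left(-1\right)} = 45 \left(-100 + 2025 - 2160\right) - \frac{1}{\left(- \frac{1}{61}\right) 9 \left(-1\right)} = 45 \left(-235\right) - \frac{1}{\left(- \frac{1}{61}\right) \left(-9\right)} = -10575 - \frac{1}{\frac{9}{61}} = -10575 - \frac{61}{9} = - \frac{95236}{9}$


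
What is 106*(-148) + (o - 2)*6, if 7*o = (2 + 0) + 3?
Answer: -109870/7 ≈ -15696.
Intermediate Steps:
o = 5/7 (o = ((2 + 0) + 3)/7 = (2 + 3)/7 = (1/7)*5 = 5/7 ≈ 0.71429)
106*(-148) + (o - 2)*6 = 106*(-148) + (5/7 - 2)*6 = -15688 - 9/7*6 = -15688 - 54/7 = -109870/7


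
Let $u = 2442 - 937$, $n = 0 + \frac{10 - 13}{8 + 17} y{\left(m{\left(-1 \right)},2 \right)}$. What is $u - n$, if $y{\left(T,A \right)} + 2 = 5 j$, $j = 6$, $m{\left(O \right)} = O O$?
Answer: $\frac{37709}{25} \approx 1508.4$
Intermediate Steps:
$m{\left(O \right)} = O^{2}$
$y{\left(T,A \right)} = 28$ ($y{\left(T,A \right)} = -2 + 5 \cdot 6 = -2 + 30 = 28$)
$n = - \frac{84}{25}$ ($n = 0 + \frac{10 - 13}{8 + 17} \cdot 28 = 0 + - \frac{3}{25} \cdot 28 = 0 + \left(-3\right) \frac{1}{25} \cdot 28 = 0 - \frac{84}{25} = - \frac{84}{25} \approx -3.36$)
$u = 1505$
$u - n = 1505 - - \frac{84}{25} = 1505 + \frac{84}{25} = \frac{37709}{25}$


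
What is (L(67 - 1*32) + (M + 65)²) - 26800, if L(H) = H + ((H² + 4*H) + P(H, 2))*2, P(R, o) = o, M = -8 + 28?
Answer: -16806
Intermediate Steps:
M = 20
L(H) = 4 + 2*H² + 9*H (L(H) = H + ((H² + 4*H) + 2)*2 = H + (2 + H² + 4*H)*2 = H + (4 + 2*H² + 8*H) = 4 + 2*H² + 9*H)
(L(67 - 1*32) + (M + 65)²) - 26800 = ((4 + 2*(67 - 1*32)² + 9*(67 - 1*32)) + (20 + 65)²) - 26800 = ((4 + 2*(67 - 32)² + 9*(67 - 32)) + 85²) - 26800 = ((4 + 2*35² + 9*35) + 7225) - 26800 = ((4 + 2*1225 + 315) + 7225) - 26800 = ((4 + 2450 + 315) + 7225) - 26800 = (2769 + 7225) - 26800 = 9994 - 26800 = -16806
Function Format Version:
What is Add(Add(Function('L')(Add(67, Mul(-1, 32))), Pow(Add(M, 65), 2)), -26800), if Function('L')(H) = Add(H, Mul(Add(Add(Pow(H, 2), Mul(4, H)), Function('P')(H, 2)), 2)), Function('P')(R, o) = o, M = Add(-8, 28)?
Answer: -16806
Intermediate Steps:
M = 20
Function('L')(H) = Add(4, Mul(2, Pow(H, 2)), Mul(9, H)) (Function('L')(H) = Add(H, Mul(Add(Add(Pow(H, 2), Mul(4, H)), 2), 2)) = Add(H, Mul(Add(2, Pow(H, 2), Mul(4, H)), 2)) = Add(H, Add(4, Mul(2, Pow(H, 2)), Mul(8, H))) = Add(4, Mul(2, Pow(H, 2)), Mul(9, H)))
Add(Add(Function('L')(Add(67, Mul(-1, 32))), Pow(Add(M, 65), 2)), -26800) = Add(Add(Add(4, Mul(2, Pow(Add(67, Mul(-1, 32)), 2)), Mul(9, Add(67, Mul(-1, 32)))), Pow(Add(20, 65), 2)), -26800) = Add(Add(Add(4, Mul(2, Pow(Add(67, -32), 2)), Mul(9, Add(67, -32))), Pow(85, 2)), -26800) = Add(Add(Add(4, Mul(2, Pow(35, 2)), Mul(9, 35)), 7225), -26800) = Add(Add(Add(4, Mul(2, 1225), 315), 7225), -26800) = Add(Add(Add(4, 2450, 315), 7225), -26800) = Add(Add(2769, 7225), -26800) = Add(9994, -26800) = -16806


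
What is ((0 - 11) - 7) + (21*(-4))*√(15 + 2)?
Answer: -18 - 84*√17 ≈ -364.34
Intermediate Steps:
((0 - 11) - 7) + (21*(-4))*√(15 + 2) = (-11 - 7) - 84*√17 = -18 - 84*√17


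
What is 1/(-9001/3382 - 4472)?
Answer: -3382/15133305 ≈ -0.00022348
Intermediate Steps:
1/(-9001/3382 - 4472) = 1/(-15133305/3382) = -3382/15133305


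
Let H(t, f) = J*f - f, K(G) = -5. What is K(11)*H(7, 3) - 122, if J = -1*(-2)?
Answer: -137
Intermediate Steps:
J = 2
H(t, f) = f (H(t, f) = 2*f - f = f)
K(11)*H(7, 3) - 122 = -5*3 - 122 = -15 - 122 = -137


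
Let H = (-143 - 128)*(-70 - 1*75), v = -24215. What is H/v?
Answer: -271/167 ≈ -1.6228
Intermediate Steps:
H = 39295 (H = -271*(-70 - 75) = -271*(-145) = 39295)
H/v = 39295/(-24215) = 39295*(-1/24215) = -271/167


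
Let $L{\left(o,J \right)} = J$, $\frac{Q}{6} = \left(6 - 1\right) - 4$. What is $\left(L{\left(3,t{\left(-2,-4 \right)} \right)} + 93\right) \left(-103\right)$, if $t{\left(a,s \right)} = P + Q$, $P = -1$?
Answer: $-10094$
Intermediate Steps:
$Q = 6$ ($Q = 6 \left(\left(6 - 1\right) - 4\right) = 6 \left(5 - 4\right) = 6 \cdot 1 = 6$)
$t{\left(a,s \right)} = 5$ ($t{\left(a,s \right)} = -1 + 6 = 5$)
$\left(L{\left(3,t{\left(-2,-4 \right)} \right)} + 93\right) \left(-103\right) = \left(5 + 93\right) \left(-103\right) = 98 \left(-103\right) = -10094$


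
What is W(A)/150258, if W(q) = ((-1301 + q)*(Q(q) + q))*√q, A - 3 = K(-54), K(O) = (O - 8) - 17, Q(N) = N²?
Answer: -2616300*I*√19/25043 ≈ -455.38*I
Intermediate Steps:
K(O) = -25 + O (K(O) = (-8 + O) - 17 = -25 + O)
A = -76 (A = 3 + (-25 - 54) = 3 - 79 = -76)
W(q) = √q*(-1301 + q)*(q + q²) (W(q) = ((-1301 + q)*(q² + q))*√q = ((-1301 + q)*(q + q²))*√q = √q*(-1301 + q)*(q + q²))
W(A)/150258 = ((-76)^(3/2)*(-1301 + (-76)² - 1300*(-76)))/150258 = ((-152*I*√19)*(-1301 + 5776 + 98800))*(1/150258) = (-152*I*√19*103275)*(1/150258) = -15697800*I*√19*(1/150258) = -2616300*I*√19/25043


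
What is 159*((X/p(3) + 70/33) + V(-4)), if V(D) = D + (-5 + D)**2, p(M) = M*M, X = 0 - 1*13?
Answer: 407570/33 ≈ 12351.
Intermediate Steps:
X = -13 (X = 0 - 13 = -13)
p(M) = M**2
159*((X/p(3) + 70/33) + V(-4)) = 159*((-13/(3**2) + 70/33) + (-4 + (-5 - 4)**2)) = 159*((-13/9 + 70*(1/33)) + (-4 + (-9)**2)) = 159*((-13*1/9 + 70/33) + (-4 + 81)) = 159*((-13/9 + 70/33) + 77) = 159*(67/99 + 77) = 159*(7690/99) = 407570/33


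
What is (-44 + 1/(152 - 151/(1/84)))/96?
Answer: -183803/401024 ≈ -0.45833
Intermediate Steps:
(-44 + 1/(152 - 151/(1/84)))/96 = (-44 + 1/(152 - 151/1/84))/96 = (-44 + 1/(152 - 151*84))/96 = (-44 + 1/(152 - 12684))/96 = (-44 + 1/(-12532))/96 = (-44 - 1/12532)/96 = (1/96)*(-551409/12532) = -183803/401024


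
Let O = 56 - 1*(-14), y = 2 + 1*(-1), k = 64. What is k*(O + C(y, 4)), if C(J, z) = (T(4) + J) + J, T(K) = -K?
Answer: 4352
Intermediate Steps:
y = 1 (y = 2 - 1 = 1)
C(J, z) = -4 + 2*J (C(J, z) = (-1*4 + J) + J = (-4 + J) + J = -4 + 2*J)
O = 70 (O = 56 + 14 = 70)
k*(O + C(y, 4)) = 64*(70 + (-4 + 2*1)) = 64*(70 + (-4 + 2)) = 64*(70 - 2) = 64*68 = 4352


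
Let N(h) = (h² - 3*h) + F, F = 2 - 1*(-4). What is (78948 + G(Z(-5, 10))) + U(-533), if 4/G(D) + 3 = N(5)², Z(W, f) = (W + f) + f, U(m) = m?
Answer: 19838999/253 ≈ 78415.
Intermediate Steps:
Z(W, f) = W + 2*f
F = 6 (F = 2 + 4 = 6)
N(h) = 6 + h² - 3*h (N(h) = (h² - 3*h) + 6 = 6 + h² - 3*h)
G(D) = 4/253 (G(D) = 4/(-3 + (6 + 5² - 3*5)²) = 4/(-3 + (6 + 25 - 15)²) = 4/(-3 + 16²) = 4/(-3 + 256) = 4/253)
(78948 + G(Z(-5, 10))) + U(-533) = (78948 + 4/253) - 533 = 19973848/253 - 533 = 19838999/253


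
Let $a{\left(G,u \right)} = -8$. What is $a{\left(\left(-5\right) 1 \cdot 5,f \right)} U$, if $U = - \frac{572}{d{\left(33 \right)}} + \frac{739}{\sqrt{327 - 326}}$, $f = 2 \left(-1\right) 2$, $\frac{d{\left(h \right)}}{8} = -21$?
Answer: $- \frac{124724}{21} \approx -5939.2$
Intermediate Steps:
$d{\left(h \right)} = -168$ ($d{\left(h \right)} = 8 \left(-21\right) = -168$)
$f = -4$ ($f = \left(-2\right) 2 = -4$)
$U = \frac{31181}{42}$ ($U = - \frac{572}{-168} + \frac{739}{\sqrt{327 - 326}} = \left(-572\right) \left(- \frac{1}{168}\right) + \frac{739}{\sqrt{1}} = \frac{143}{42} + \frac{739}{1} = \frac{143}{42} + 739 \cdot 1 = \frac{143}{42} + 739 = \frac{31181}{42} \approx 742.4$)
$a{\left(\left(-5\right) 1 \cdot 5,f \right)} U = \left(-8\right) \frac{31181}{42} = - \frac{124724}{21}$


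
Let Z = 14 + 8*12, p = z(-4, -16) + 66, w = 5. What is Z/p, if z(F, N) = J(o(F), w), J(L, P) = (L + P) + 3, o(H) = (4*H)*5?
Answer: -55/3 ≈ -18.333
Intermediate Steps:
o(H) = 20*H
J(L, P) = 3 + L + P
z(F, N) = 8 + 20*F (z(F, N) = 3 + 20*F + 5 = 8 + 20*F)
p = -6 (p = (8 + 20*(-4)) + 66 = (8 - 80) + 66 = -72 + 66 = -6)
Z = 110 (Z = 14 + 96 = 110)
Z/p = 110/(-6) = 110*(-⅙) = -55/3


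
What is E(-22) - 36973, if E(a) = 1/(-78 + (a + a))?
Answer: -4510707/122 ≈ -36973.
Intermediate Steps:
E(a) = 1/(-78 + 2*a)
E(-22) - 36973 = 1/(2*(-39 - 22)) - 36973 = (½)/(-61) - 36973 = (½)*(-1/61) - 36973 = -1/122 - 36973 = -4510707/122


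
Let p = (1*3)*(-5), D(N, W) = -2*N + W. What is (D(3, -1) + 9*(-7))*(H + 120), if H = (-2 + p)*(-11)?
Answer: -21490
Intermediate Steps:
D(N, W) = W - 2*N
p = -15 (p = 3*(-5) = -15)
H = 187 (H = (-2 - 15)*(-11) = -17*(-11) = 187)
(D(3, -1) + 9*(-7))*(H + 120) = ((-1 - 2*3) + 9*(-7))*(187 + 120) = ((-1 - 6) - 63)*307 = (-7 - 63)*307 = -70*307 = -21490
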